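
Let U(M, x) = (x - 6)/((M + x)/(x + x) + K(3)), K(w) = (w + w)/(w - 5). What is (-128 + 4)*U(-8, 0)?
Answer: 0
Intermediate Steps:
K(w) = 2*w/(-5 + w) (K(w) = (2*w)/(-5 + w) = 2*w/(-5 + w))
U(M, x) = (-6 + x)/(-3 + (M + x)/(2*x)) (U(M, x) = (x - 6)/((M + x)/(x + x) + 2*3/(-5 + 3)) = (-6 + x)/((M + x)/((2*x)) + 2*3/(-2)) = (-6 + x)/((M + x)*(1/(2*x)) + 2*3*(-½)) = (-6 + x)/((M + x)/(2*x) - 3) = (-6 + x)/(-3 + (M + x)/(2*x)))
(-128 + 4)*U(-8, 0) = (-128 + 4)*(2*0*(-6 + 0)/(-8 - 5*0)) = -248*0*(-6)/(-8 + 0) = -248*0*(-6)/(-8) = -248*0*(-1)*(-6)/8 = -124*0 = 0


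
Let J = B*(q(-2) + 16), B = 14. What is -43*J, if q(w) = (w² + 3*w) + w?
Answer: -7224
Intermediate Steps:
q(w) = w² + 4*w
J = 168 (J = 14*(-2*(4 - 2) + 16) = 14*(-2*2 + 16) = 14*(-4 + 16) = 14*12 = 168)
-43*J = -43*168 = -7224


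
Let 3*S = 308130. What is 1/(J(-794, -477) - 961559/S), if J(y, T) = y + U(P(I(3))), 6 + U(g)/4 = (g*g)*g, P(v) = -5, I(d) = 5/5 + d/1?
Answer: -102710/136333339 ≈ -0.00075337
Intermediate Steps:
S = 102710 (S = (⅓)*308130 = 102710)
I(d) = 1 + d (I(d) = 5*(⅕) + d*1 = 1 + d)
U(g) = -24 + 4*g³ (U(g) = -24 + 4*((g*g)*g) = -24 + 4*(g²*g) = -24 + 4*g³)
J(y, T) = -524 + y (J(y, T) = y + (-24 + 4*(-5)³) = y + (-24 + 4*(-125)) = y + (-24 - 500) = y - 524 = -524 + y)
1/(J(-794, -477) - 961559/S) = 1/((-524 - 794) - 961559/102710) = 1/(-1318 - 961559*1/102710) = 1/(-1318 - 961559/102710) = 1/(-136333339/102710) = -102710/136333339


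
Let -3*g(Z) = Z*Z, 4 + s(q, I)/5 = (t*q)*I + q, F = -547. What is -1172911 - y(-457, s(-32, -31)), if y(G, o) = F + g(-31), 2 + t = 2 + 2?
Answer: -3516131/3 ≈ -1.1720e+6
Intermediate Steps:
t = 2 (t = -2 + (2 + 2) = -2 + 4 = 2)
s(q, I) = -20 + 5*q + 10*I*q (s(q, I) = -20 + 5*((2*q)*I + q) = -20 + 5*(2*I*q + q) = -20 + 5*(q + 2*I*q) = -20 + (5*q + 10*I*q) = -20 + 5*q + 10*I*q)
g(Z) = -Z**2/3 (g(Z) = -Z*Z/3 = -Z**2/3)
y(G, o) = -2602/3 (y(G, o) = -547 - 1/3*(-31)**2 = -547 - 1/3*961 = -547 - 961/3 = -2602/3)
-1172911 - y(-457, s(-32, -31)) = -1172911 - 1*(-2602/3) = -1172911 + 2602/3 = -3516131/3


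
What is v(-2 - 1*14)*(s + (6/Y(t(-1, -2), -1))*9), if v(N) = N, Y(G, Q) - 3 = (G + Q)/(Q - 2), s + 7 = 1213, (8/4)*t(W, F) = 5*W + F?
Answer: -19488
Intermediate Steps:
t(W, F) = F/2 + 5*W/2 (t(W, F) = (5*W + F)/2 = (F + 5*W)/2 = F/2 + 5*W/2)
s = 1206 (s = -7 + 1213 = 1206)
Y(G, Q) = 3 + (G + Q)/(-2 + Q) (Y(G, Q) = 3 + (G + Q)/(Q - 2) = 3 + (G + Q)/(-2 + Q))
v(-2 - 1*14)*(s + (6/Y(t(-1, -2), -1))*9) = (-2 - 1*14)*(1206 + (6/(((-6 + ((½)*(-2) + (5/2)*(-1)) + 4*(-1))/(-2 - 1))))*9) = (-2 - 14)*(1206 + (6/(((-6 + (-1 - 5/2) - 4)/(-3))))*9) = -16*(1206 + (6/((-(-6 - 7/2 - 4)/3)))*9) = -16*(1206 + (6/((-⅓*(-27/2))))*9) = -16*(1206 + (6/(9/2))*9) = -16*(1206 + (6*(2/9))*9) = -16*(1206 + (4/3)*9) = -16*(1206 + 12) = -16*1218 = -19488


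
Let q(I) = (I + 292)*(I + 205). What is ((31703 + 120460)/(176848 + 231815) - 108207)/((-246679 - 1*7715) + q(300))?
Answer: -2456669171/1011804181 ≈ -2.4280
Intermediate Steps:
q(I) = (205 + I)*(292 + I) (q(I) = (292 + I)*(205 + I) = (205 + I)*(292 + I))
((31703 + 120460)/(176848 + 231815) - 108207)/((-246679 - 1*7715) + q(300)) = ((31703 + 120460)/(176848 + 231815) - 108207)/((-246679 - 1*7715) + (59860 + 300² + 497*300)) = (152163/408663 - 108207)/((-246679 - 7715) + (59860 + 90000 + 149100)) = (152163*(1/408663) - 108207)/(-254394 + 298960) = (16907/45407 - 108207)/44566 = -4913338342/45407*1/44566 = -2456669171/1011804181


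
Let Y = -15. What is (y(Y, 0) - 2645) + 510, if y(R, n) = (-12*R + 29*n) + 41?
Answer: -1914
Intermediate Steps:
y(R, n) = 41 - 12*R + 29*n
(y(Y, 0) - 2645) + 510 = ((41 - 12*(-15) + 29*0) - 2645) + 510 = ((41 + 180 + 0) - 2645) + 510 = (221 - 2645) + 510 = -2424 + 510 = -1914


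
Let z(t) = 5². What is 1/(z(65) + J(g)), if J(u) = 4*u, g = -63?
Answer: -1/227 ≈ -0.0044053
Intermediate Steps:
z(t) = 25
1/(z(65) + J(g)) = 1/(25 + 4*(-63)) = 1/(25 - 252) = 1/(-227) = -1/227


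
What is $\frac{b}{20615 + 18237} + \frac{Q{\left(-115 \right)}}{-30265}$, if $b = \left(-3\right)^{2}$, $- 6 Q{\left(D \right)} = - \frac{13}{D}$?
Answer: $\frac{94225363}{405670244100} \approx 0.00023227$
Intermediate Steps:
$Q{\left(D \right)} = \frac{13}{6 D}$ ($Q{\left(D \right)} = - \frac{\left(-13\right) \frac{1}{D}}{6} = \frac{13}{6 D}$)
$b = 9$
$\frac{b}{20615 + 18237} + \frac{Q{\left(-115 \right)}}{-30265} = \frac{9}{20615 + 18237} + \frac{\frac{13}{6} \frac{1}{-115}}{-30265} = \frac{9}{38852} + \frac{13}{6} \left(- \frac{1}{115}\right) \left(- \frac{1}{30265}\right) = 9 \cdot \frac{1}{38852} - - \frac{13}{20882850} = \frac{9}{38852} + \frac{13}{20882850} = \frac{94225363}{405670244100}$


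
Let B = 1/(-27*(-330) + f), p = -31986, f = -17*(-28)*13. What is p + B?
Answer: -482924627/15098 ≈ -31986.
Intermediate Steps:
f = 6188 (f = 476*13 = 6188)
B = 1/15098 (B = 1/(-27*(-330) + 6188) = 1/(8910 + 6188) = 1/15098 ≈ 6.6234e-5)
p + B = -31986 + 1/15098 = -482924627/15098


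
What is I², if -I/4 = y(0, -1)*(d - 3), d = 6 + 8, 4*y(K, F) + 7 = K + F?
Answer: 7744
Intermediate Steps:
y(K, F) = -7/4 + F/4 + K/4 (y(K, F) = -7/4 + (K + F)/4 = -7/4 + (F + K)/4 = -7/4 + (F/4 + K/4) = -7/4 + F/4 + K/4)
d = 14
I = 88 (I = -4*(-7/4 + (¼)*(-1) + (¼)*0)*(14 - 3) = -4*(-7/4 - ¼ + 0)*11 = -(-8)*11 = -4*(-22) = 88)
I² = 88² = 7744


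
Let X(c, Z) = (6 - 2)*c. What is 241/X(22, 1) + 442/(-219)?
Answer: 13883/19272 ≈ 0.72037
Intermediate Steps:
X(c, Z) = 4*c
241/X(22, 1) + 442/(-219) = 241/((4*22)) + 442/(-219) = 241/88 + 442*(-1/219) = 241*(1/88) - 442/219 = 241/88 - 442/219 = 13883/19272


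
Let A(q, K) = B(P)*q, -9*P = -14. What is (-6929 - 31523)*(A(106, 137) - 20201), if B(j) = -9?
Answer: 813452060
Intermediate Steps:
P = 14/9 (P = -1/9*(-14) = 14/9 ≈ 1.5556)
A(q, K) = -9*q
(-6929 - 31523)*(A(106, 137) - 20201) = (-6929 - 31523)*(-9*106 - 20201) = -38452*(-954 - 20201) = -38452*(-21155) = 813452060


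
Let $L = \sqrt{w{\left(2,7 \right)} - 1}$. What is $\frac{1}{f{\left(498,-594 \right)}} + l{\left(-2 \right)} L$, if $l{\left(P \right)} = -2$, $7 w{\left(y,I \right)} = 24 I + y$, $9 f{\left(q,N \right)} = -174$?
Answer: $- \frac{3}{58} - \frac{2 \sqrt{1141}}{7} \approx -9.7028$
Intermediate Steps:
$f{\left(q,N \right)} = - \frac{58}{3}$ ($f{\left(q,N \right)} = \frac{1}{9} \left(-174\right) = - \frac{58}{3}$)
$w{\left(y,I \right)} = \frac{y}{7} + \frac{24 I}{7}$ ($w{\left(y,I \right)} = \frac{24 I + y}{7} = \frac{y + 24 I}{7} = \frac{y}{7} + \frac{24 I}{7}$)
$L = \frac{\sqrt{1141}}{7}$ ($L = \sqrt{\left(\frac{1}{7} \cdot 2 + \frac{24}{7} \cdot 7\right) - 1} = \sqrt{\left(\frac{2}{7} + 24\right) + \left(-3 + 2\right)} = \sqrt{\frac{170}{7} - 1} = \sqrt{\frac{163}{7}} = \frac{\sqrt{1141}}{7} \approx 4.8255$)
$\frac{1}{f{\left(498,-594 \right)}} + l{\left(-2 \right)} L = \frac{1}{- \frac{58}{3}} - 2 \frac{\sqrt{1141}}{7} = - \frac{3}{58} - \frac{2 \sqrt{1141}}{7}$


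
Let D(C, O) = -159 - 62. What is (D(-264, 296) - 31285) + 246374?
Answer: 214868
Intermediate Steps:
D(C, O) = -221
(D(-264, 296) - 31285) + 246374 = (-221 - 31285) + 246374 = -31506 + 246374 = 214868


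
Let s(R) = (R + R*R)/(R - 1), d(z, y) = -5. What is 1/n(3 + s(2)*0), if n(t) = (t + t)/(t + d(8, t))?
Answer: -⅓ ≈ -0.33333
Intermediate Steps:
s(R) = (R + R²)/(-1 + R)
n(t) = 2*t/(-5 + t) (n(t) = (t + t)/(t - 5) = (2*t)/(-5 + t) = 2*t/(-5 + t))
1/n(3 + s(2)*0) = 1/(2*(3 + (2*(1 + 2)/(-1 + 2))*0)/(-5 + (3 + (2*(1 + 2)/(-1 + 2))*0))) = 1/(2*(3 + (2*3/1)*0)/(-5 + (3 + (2*3/1)*0))) = 1/(2*(3 + (2*1*3)*0)/(-5 + (3 + (2*1*3)*0))) = 1/(2*(3 + 6*0)/(-5 + (3 + 6*0))) = 1/(2*(3 + 0)/(-5 + (3 + 0))) = 1/(2*3/(-5 + 3)) = 1/(2*3/(-2)) = 1/(2*3*(-½)) = 1/(-3) = -⅓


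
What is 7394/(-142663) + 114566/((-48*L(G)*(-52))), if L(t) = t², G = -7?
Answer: 7720006741/8724127776 ≈ 0.88490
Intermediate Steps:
7394/(-142663) + 114566/((-48*L(G)*(-52))) = 7394/(-142663) + 114566/((-48*(-7)²*(-52))) = 7394*(-1/142663) + 114566/((-48*49*(-52))) = -7394/142663 + 114566/((-2352*(-52))) = -7394/142663 + 114566/122304 = -7394/142663 + 114566*(1/122304) = -7394/142663 + 57283/61152 = 7720006741/8724127776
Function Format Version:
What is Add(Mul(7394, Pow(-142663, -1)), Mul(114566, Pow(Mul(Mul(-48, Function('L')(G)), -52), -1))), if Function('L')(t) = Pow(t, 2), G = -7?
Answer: Rational(7720006741, 8724127776) ≈ 0.88490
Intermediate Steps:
Add(Mul(7394, Pow(-142663, -1)), Mul(114566, Pow(Mul(Mul(-48, Function('L')(G)), -52), -1))) = Add(Mul(7394, Pow(-142663, -1)), Mul(114566, Pow(Mul(Mul(-48, Pow(-7, 2)), -52), -1))) = Add(Mul(7394, Rational(-1, 142663)), Mul(114566, Pow(Mul(Mul(-48, 49), -52), -1))) = Add(Rational(-7394, 142663), Mul(114566, Pow(Mul(-2352, -52), -1))) = Add(Rational(-7394, 142663), Mul(114566, Pow(122304, -1))) = Add(Rational(-7394, 142663), Mul(114566, Rational(1, 122304))) = Add(Rational(-7394, 142663), Rational(57283, 61152)) = Rational(7720006741, 8724127776)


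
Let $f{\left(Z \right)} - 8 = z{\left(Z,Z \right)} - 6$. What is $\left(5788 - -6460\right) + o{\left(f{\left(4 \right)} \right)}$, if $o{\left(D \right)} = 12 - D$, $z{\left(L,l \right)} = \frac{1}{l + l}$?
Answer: $\frac{98063}{8} \approx 12258.0$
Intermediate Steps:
$z{\left(L,l \right)} = \frac{1}{2 l}$
$f{\left(Z \right)} = 2 + \frac{1}{2 Z}$ ($f{\left(Z \right)} = 8 + \left(\frac{1}{2 Z} - 6\right) = 8 - \left(6 - \frac{1}{2 Z}\right) = 2 + \frac{1}{2 Z}$)
$\left(5788 - -6460\right) + o{\left(f{\left(4 \right)} \right)} = \left(5788 - -6460\right) + \left(12 - \left(2 + \frac{1}{2 \cdot 4}\right)\right) = \left(5788 + 6460\right) + \left(12 - \left(2 + \frac{1}{2} \cdot \frac{1}{4}\right)\right) = 12248 + \left(12 - \left(2 + \frac{1}{8}\right)\right) = 12248 + \left(12 - \frac{17}{8}\right) = 12248 + \frac{79}{8} = \frac{98063}{8}$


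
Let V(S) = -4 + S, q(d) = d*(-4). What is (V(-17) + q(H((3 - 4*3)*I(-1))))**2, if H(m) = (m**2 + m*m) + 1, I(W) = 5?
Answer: 263250625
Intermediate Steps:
H(m) = 1 + 2*m**2 (H(m) = (m**2 + m**2) + 1 = 2*m**2 + 1 = 1 + 2*m**2)
q(d) = -4*d
(V(-17) + q(H((3 - 4*3)*I(-1))))**2 = ((-4 - 17) - 4*(1 + 2*((3 - 4*3)*5)**2))**2 = (-21 - 4*(1 + 2*((3 - 12)*5)**2))**2 = (-21 - 4*(1 + 2*(-9*5)**2))**2 = (-21 - 4*(1 + 2*(-45)**2))**2 = (-21 - 4*(1 + 2*2025))**2 = (-21 - 4*(1 + 4050))**2 = (-21 - 4*4051)**2 = (-21 - 16204)**2 = (-16225)**2 = 263250625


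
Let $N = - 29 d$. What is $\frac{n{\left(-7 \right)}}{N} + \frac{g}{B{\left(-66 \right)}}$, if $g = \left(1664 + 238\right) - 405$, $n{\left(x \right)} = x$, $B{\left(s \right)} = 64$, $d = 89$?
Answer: $\frac{3864205}{165184} \approx 23.393$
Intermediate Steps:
$g = 1497$ ($g = 1902 - 405 = 1497$)
$N = -2581$ ($N = \left(-29\right) 89 = -2581$)
$\frac{n{\left(-7 \right)}}{N} + \frac{g}{B{\left(-66 \right)}} = - \frac{7}{-2581} + \frac{1497}{64} = \left(-7\right) \left(- \frac{1}{2581}\right) + 1497 \cdot \frac{1}{64} = \frac{7}{2581} + \frac{1497}{64} = \frac{3864205}{165184}$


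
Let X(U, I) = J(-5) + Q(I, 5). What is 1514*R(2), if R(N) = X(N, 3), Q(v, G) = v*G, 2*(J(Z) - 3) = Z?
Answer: 23467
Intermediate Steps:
J(Z) = 3 + Z/2
Q(v, G) = G*v
X(U, I) = ½ + 5*I (X(U, I) = (3 + (½)*(-5)) + 5*I = (3 - 5/2) + 5*I = ½ + 5*I)
R(N) = 31/2 (R(N) = ½ + 5*3 = ½ + 15 = 31/2)
1514*R(2) = 1514*(31/2) = 23467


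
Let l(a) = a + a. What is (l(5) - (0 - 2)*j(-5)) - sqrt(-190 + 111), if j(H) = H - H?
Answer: 10 - I*sqrt(79) ≈ 10.0 - 8.8882*I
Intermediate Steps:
l(a) = 2*a
j(H) = 0
(l(5) - (0 - 2)*j(-5)) - sqrt(-190 + 111) = (2*5 - (0 - 2)*0) - sqrt(-190 + 111) = (10 - (-2)*0) - sqrt(-79) = (10 - 1*0) - I*sqrt(79) = (10 + 0) - I*sqrt(79) = 10 - I*sqrt(79)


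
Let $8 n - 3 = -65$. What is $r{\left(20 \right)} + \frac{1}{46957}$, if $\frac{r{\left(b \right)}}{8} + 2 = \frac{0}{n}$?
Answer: $- \frac{751311}{46957} \approx -16.0$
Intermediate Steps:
$n = - \frac{31}{4}$ ($n = \frac{3}{8} + \frac{1}{8} \left(-65\right) = \frac{3}{8} - \frac{65}{8} = - \frac{31}{4} \approx -7.75$)
$r{\left(b \right)} = -16$ ($r{\left(b \right)} = -16 + 8 \frac{0}{- \frac{31}{4}} = -16 + 8 \cdot 0 \left(- \frac{4}{31}\right) = -16 + 8 \cdot 0 = -16 + 0 = -16$)
$r{\left(20 \right)} + \frac{1}{46957} = -16 + \frac{1}{46957} = - \frac{751311}{46957}$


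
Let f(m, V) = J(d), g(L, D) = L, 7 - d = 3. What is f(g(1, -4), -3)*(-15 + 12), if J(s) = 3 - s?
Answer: 3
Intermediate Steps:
d = 4 (d = 7 - 1*3 = 7 - 3 = 4)
f(m, V) = -1 (f(m, V) = 3 - 1*4 = 3 - 4 = -1)
f(g(1, -4), -3)*(-15 + 12) = -(-15 + 12) = -1*(-3) = 3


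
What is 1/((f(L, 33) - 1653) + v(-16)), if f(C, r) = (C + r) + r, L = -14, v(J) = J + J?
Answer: -1/1633 ≈ -0.00061237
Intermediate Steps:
v(J) = 2*J
f(C, r) = C + 2*r
1/((f(L, 33) - 1653) + v(-16)) = 1/(((-14 + 2*33) - 1653) + 2*(-16)) = 1/(((-14 + 66) - 1653) - 32) = 1/((52 - 1653) - 32) = 1/(-1601 - 32) = 1/(-1633) = -1/1633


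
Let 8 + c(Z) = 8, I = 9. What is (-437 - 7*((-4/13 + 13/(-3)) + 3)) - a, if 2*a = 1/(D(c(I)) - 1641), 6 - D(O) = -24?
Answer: -17823017/41886 ≈ -425.51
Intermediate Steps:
c(Z) = 0 (c(Z) = -8 + 8 = 0)
D(O) = 30 (D(O) = 6 - 1*(-24) = 6 + 24 = 30)
a = -1/3222 (a = 1/(2*(30 - 1641)) = (½)/(-1611) = (½)*(-1/1611) = -1/3222 ≈ -0.00031037)
(-437 - 7*((-4/13 + 13/(-3)) + 3)) - a = (-437 - 7*((-4/13 + 13/(-3)) + 3)) - 1*(-1/3222) = (-437 - 7*((-4*1/13 + 13*(-⅓)) + 3)) + 1/3222 = (-437 - 7*((-4/13 - 13/3) + 3)) + 1/3222 = (-437 - 7*(-181/39 + 3)) + 1/3222 = (-437 - 7*(-64/39)) + 1/3222 = (-437 + 448/39) + 1/3222 = -16595/39 + 1/3222 = -17823017/41886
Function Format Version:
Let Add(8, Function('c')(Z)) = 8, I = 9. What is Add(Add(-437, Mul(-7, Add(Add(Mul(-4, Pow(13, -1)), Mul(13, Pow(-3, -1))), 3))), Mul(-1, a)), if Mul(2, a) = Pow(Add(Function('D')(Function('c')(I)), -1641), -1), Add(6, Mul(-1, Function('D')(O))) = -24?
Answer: Rational(-17823017, 41886) ≈ -425.51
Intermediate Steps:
Function('c')(Z) = 0 (Function('c')(Z) = Add(-8, 8) = 0)
Function('D')(O) = 30 (Function('D')(O) = Add(6, Mul(-1, -24)) = Add(6, 24) = 30)
a = Rational(-1, 3222) (a = Mul(Rational(1, 2), Pow(Add(30, -1641), -1)) = Mul(Rational(1, 2), Pow(-1611, -1)) = Mul(Rational(1, 2), Rational(-1, 1611)) = Rational(-1, 3222) ≈ -0.00031037)
Add(Add(-437, Mul(-7, Add(Add(Mul(-4, Pow(13, -1)), Mul(13, Pow(-3, -1))), 3))), Mul(-1, a)) = Add(Add(-437, Mul(-7, Add(Add(Mul(-4, Pow(13, -1)), Mul(13, Pow(-3, -1))), 3))), Mul(-1, Rational(-1, 3222))) = Add(Add(-437, Mul(-7, Add(Add(Mul(-4, Rational(1, 13)), Mul(13, Rational(-1, 3))), 3))), Rational(1, 3222)) = Add(Add(-437, Mul(-7, Add(Add(Rational(-4, 13), Rational(-13, 3)), 3))), Rational(1, 3222)) = Add(Add(-437, Mul(-7, Add(Rational(-181, 39), 3))), Rational(1, 3222)) = Add(Add(-437, Mul(-7, Rational(-64, 39))), Rational(1, 3222)) = Add(Add(-437, Rational(448, 39)), Rational(1, 3222)) = Add(Rational(-16595, 39), Rational(1, 3222)) = Rational(-17823017, 41886)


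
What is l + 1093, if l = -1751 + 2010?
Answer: 1352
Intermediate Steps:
l = 259
l + 1093 = 259 + 1093 = 1352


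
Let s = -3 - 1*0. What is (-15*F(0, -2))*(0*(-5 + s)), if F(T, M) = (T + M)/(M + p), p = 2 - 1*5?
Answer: 0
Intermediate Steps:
s = -3 (s = -3 + 0 = -3)
p = -3 (p = 2 - 5 = -3)
F(T, M) = (M + T)/(-3 + M) (F(T, M) = (T + M)/(M - 3) = (M + T)/(-3 + M))
(-15*F(0, -2))*(0*(-5 + s)) = (-15*(-2 + 0)/(-3 - 2))*(0*(-5 - 3)) = (-15*(-2)/(-5))*(0*(-8)) = -(-3)*(-2)*0 = -15*⅖*0 = -6*0 = 0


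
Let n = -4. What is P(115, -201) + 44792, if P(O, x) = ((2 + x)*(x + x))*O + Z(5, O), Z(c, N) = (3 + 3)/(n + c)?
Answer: 9244568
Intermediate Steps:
Z(c, N) = 6/(-4 + c) (Z(c, N) = (3 + 3)/(-4 + c) = 6/(-4 + c))
P(O, x) = 6 + 2*O*x*(2 + x) (P(O, x) = ((2 + x)*(x + x))*O + 6/(-4 + 5) = ((2 + x)*(2*x))*O + 6/1 = (2*x*(2 + x))*O + 6*1 = 2*O*x*(2 + x) + 6 = 6 + 2*O*x*(2 + x))
P(115, -201) + 44792 = (6 + 2*115*(-201)² + 4*115*(-201)) + 44792 = (6 + 2*115*40401 - 92460) + 44792 = (6 + 9292230 - 92460) + 44792 = 9199776 + 44792 = 9244568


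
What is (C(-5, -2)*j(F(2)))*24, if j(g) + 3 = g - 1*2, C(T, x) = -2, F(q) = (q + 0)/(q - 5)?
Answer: 272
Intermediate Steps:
F(q) = q/(-5 + q)
j(g) = -5 + g (j(g) = -3 + (g - 1*2) = -3 + (g - 2) = -3 + (-2 + g) = -5 + g)
(C(-5, -2)*j(F(2)))*24 = -2*(-5 + 2/(-5 + 2))*24 = -2*(-5 + 2/(-3))*24 = -2*(-5 + 2*(-⅓))*24 = -2*(-5 - ⅔)*24 = -2*(-17/3)*24 = (34/3)*24 = 272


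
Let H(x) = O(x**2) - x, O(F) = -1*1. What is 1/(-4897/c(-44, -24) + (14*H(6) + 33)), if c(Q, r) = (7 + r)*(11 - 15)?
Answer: -68/9317 ≈ -0.0072985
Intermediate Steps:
O(F) = -1
H(x) = -1 - x
c(Q, r) = -28 - 4*r (c(Q, r) = (7 + r)*(-4) = -28 - 4*r)
1/(-4897/c(-44, -24) + (14*H(6) + 33)) = 1/(-4897/(-28 - 4*(-24)) + (14*(-1 - 1*6) + 33)) = 1/(-4897/(-28 + 96) + (14*(-1 - 6) + 33)) = 1/(-4897/68 + (14*(-7) + 33)) = 1/(-4897*1/68 + (-98 + 33)) = 1/(-4897/68 - 65) = 1/(-9317/68) = -68/9317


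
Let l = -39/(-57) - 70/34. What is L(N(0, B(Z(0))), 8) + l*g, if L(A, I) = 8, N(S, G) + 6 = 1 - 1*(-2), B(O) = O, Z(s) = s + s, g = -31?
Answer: 16348/323 ≈ 50.613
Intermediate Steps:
Z(s) = 2*s
N(S, G) = -3 (N(S, G) = -6 + (1 - 1*(-2)) = -6 + (1 + 2) = -6 + 3 = -3)
l = -444/323 (l = -39*(-1/57) - 70*1/34 = 13/19 - 35/17 = -444/323 ≈ -1.3746)
L(N(0, B(Z(0))), 8) + l*g = 8 - 444/323*(-31) = 8 + 13764/323 = 16348/323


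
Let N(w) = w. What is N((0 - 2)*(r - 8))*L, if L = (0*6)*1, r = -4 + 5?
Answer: 0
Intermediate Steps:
r = 1
L = 0 (L = 0*1 = 0)
N((0 - 2)*(r - 8))*L = ((0 - 2)*(1 - 8))*0 = -2*(-7)*0 = 14*0 = 0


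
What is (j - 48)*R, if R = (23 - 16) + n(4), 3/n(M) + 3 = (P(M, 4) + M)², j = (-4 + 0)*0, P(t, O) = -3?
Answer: -264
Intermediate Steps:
j = 0 (j = -4*0 = 0)
n(M) = 3/(-3 + (-3 + M)²)
R = 11/2 (R = (23 - 16) + 3/(-3 + (-3 + 4)²) = 7 + 3/(-3 + 1²) = 7 + 3/(-3 + 1) = 7 + 3/(-2) = 7 + 3*(-½) = 7 - 3/2 = 11/2 ≈ 5.5000)
(j - 48)*R = (0 - 48)*(11/2) = -48*11/2 = -264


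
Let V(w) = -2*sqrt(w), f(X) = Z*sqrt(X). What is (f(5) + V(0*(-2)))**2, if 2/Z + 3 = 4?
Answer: 20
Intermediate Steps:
Z = 2 (Z = 2/(-3 + 4) = 2/1 = 2*1 = 2)
f(X) = 2*sqrt(X)
(f(5) + V(0*(-2)))**2 = (2*sqrt(5) - 2*sqrt(0*(-2)))**2 = (2*sqrt(5) - 2*sqrt(0))**2 = (2*sqrt(5) - 2*0)**2 = (2*sqrt(5) + 0)**2 = (2*sqrt(5))**2 = 20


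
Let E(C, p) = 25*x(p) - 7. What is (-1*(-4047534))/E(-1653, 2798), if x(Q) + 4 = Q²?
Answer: 4047534/195719993 ≈ 0.020680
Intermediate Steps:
x(Q) = -4 + Q²
E(C, p) = -107 + 25*p² (E(C, p) = 25*(-4 + p²) - 7 = (-100 + 25*p²) - 7 = -107 + 25*p²)
(-1*(-4047534))/E(-1653, 2798) = (-1*(-4047534))/(-107 + 25*2798²) = 4047534/(-107 + 25*7828804) = 4047534/(-107 + 195720100) = 4047534/195719993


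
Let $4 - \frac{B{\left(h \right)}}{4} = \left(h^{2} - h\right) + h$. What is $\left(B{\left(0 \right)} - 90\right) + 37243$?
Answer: $37169$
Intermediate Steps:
$B{\left(h \right)} = 16 - 4 h^{2}$ ($B{\left(h \right)} = 16 - 4 \left(\left(h^{2} - h\right) + h\right) = 16 - 4 h^{2}$)
$\left(B{\left(0 \right)} - 90\right) + 37243 = \left(\left(16 - 4 \cdot 0^{2}\right) - 90\right) + 37243 = \left(\left(16 - 0\right) - 90\right) + 37243 = \left(\left(16 + 0\right) - 90\right) + 37243 = \left(16 - 90\right) + 37243 = -74 + 37243 = 37169$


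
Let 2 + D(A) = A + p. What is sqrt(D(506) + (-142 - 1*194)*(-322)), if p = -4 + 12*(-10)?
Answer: 2*sqrt(27143) ≈ 329.50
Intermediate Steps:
p = -124 (p = -4 - 120 = -124)
D(A) = -126 + A (D(A) = -2 + (A - 124) = -2 + (-124 + A) = -126 + A)
sqrt(D(506) + (-142 - 1*194)*(-322)) = sqrt((-126 + 506) + (-142 - 1*194)*(-322)) = sqrt(380 + (-142 - 194)*(-322)) = sqrt(380 - 336*(-322)) = sqrt(380 + 108192) = sqrt(108572) = 2*sqrt(27143)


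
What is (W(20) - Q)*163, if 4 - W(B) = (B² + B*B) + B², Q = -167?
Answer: -167727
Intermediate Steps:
W(B) = 4 - 3*B² (W(B) = 4 - ((B² + B*B) + B²) = 4 - ((B² + B²) + B²) = 4 - (2*B² + B²) = 4 - 3*B²)
(W(20) - Q)*163 = ((4 - 3*20²) - 1*(-167))*163 = ((4 - 3*400) + 167)*163 = ((4 - 1200) + 167)*163 = (-1196 + 167)*163 = -1029*163 = -167727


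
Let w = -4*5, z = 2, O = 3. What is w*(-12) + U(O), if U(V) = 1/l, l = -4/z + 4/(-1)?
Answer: 1439/6 ≈ 239.83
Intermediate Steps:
w = -20
l = -6 (l = -4/2 + 4/(-1) = -4*1/2 + 4*(-1) = -2 - 4 = -6)
U(V) = -1/6 (U(V) = 1/(-6) = -1/6)
w*(-12) + U(O) = -20*(-12) - 1/6 = 240 - 1/6 = 1439/6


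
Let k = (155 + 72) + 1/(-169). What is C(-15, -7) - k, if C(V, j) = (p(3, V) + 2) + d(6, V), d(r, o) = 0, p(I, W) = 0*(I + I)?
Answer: -38024/169 ≈ -224.99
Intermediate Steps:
p(I, W) = 0 (p(I, W) = 0*(2*I) = 0)
C(V, j) = 2 (C(V, j) = (0 + 2) + 0 = 2 + 0 = 2)
k = 38362/169 (k = 227 - 1/169 = 38362/169 ≈ 226.99)
C(-15, -7) - k = 2 - 1*38362/169 = 2 - 38362/169 = -38024/169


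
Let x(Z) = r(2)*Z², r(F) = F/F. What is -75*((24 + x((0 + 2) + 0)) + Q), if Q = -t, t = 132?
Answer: 7800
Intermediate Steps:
r(F) = 1
x(Z) = Z² (x(Z) = 1*Z² = Z²)
Q = -132 (Q = -1*132 = -132)
-75*((24 + x((0 + 2) + 0)) + Q) = -75*((24 + ((0 + 2) + 0)²) - 132) = -75*((24 + (2 + 0)²) - 132) = -75*((24 + 2²) - 132) = -75*((24 + 4) - 132) = -75*(28 - 132) = -75*(-104) = 7800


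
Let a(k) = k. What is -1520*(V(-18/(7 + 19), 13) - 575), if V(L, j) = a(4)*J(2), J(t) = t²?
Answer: 849680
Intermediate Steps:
V(L, j) = 16 (V(L, j) = 4*2² = 4*4 = 16)
-1520*(V(-18/(7 + 19), 13) - 575) = -1520*(16 - 575) = -1520*(-559) = 849680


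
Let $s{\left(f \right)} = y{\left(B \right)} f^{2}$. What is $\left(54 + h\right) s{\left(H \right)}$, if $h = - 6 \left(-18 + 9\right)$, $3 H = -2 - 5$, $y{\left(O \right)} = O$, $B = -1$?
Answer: $-588$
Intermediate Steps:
$H = - \frac{7}{3}$ ($H = \frac{-2 - 5}{3} = \frac{1}{3} \left(-7\right) = - \frac{7}{3} \approx -2.3333$)
$s{\left(f \right)} = - f^{2}$
$h = 54$ ($h = \left(-6\right) \left(-9\right) = 54$)
$\left(54 + h\right) s{\left(H \right)} = \left(54 + 54\right) \left(- \left(- \frac{7}{3}\right)^{2}\right) = 108 \left(\left(-1\right) \frac{49}{9}\right) = 108 \left(- \frac{49}{9}\right) = -588$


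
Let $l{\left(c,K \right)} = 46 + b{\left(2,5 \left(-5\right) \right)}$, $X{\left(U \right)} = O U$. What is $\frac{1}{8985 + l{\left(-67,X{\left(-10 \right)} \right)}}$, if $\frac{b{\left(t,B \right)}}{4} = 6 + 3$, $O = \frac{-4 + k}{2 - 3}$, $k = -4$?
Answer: $\frac{1}{9067} \approx 0.00011029$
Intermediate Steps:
$O = 8$ ($O = \frac{-4 - 4}{2 - 3} = - \frac{8}{-1} = \left(-8\right) \left(-1\right) = 8$)
$X{\left(U \right)} = 8 U$
$b{\left(t,B \right)} = 36$ ($b{\left(t,B \right)} = 4 \left(6 + 3\right) = 4 \cdot 9 = 36$)
$l{\left(c,K \right)} = 82$ ($l{\left(c,K \right)} = 46 + 36 = 82$)
$\frac{1}{8985 + l{\left(-67,X{\left(-10 \right)} \right)}} = \frac{1}{8985 + 82} = \frac{1}{9067}$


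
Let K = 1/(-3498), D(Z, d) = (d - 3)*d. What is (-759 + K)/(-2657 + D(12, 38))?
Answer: 2654983/4641846 ≈ 0.57197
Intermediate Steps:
D(Z, d) = d*(-3 + d) (D(Z, d) = (-3 + d)*d = d*(-3 + d))
K = -1/3498 ≈ -0.00028588
(-759 + K)/(-2657 + D(12, 38)) = (-759 - 1/3498)/(-2657 + 38*(-3 + 38)) = -2654983/(3498*(-2657 + 38*35)) = -2654983/(3498*(-2657 + 1330)) = -2654983/3498/(-1327) = -2654983/3498*(-1/1327) = 2654983/4641846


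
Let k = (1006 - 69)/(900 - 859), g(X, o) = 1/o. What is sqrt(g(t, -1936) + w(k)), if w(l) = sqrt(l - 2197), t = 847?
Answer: sqrt(-1681 + 158752*I*sqrt(913685))/1804 ≈ 4.8284 + 4.8285*I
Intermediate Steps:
k = 937/41 ≈ 22.854
w(l) = sqrt(-2197 + l)
sqrt(g(t, -1936) + w(k)) = sqrt(1/(-1936) + sqrt(-2197 + 937/41)) = sqrt(-1/1936 + sqrt(-89140/41)) = sqrt(-1/1936 + 2*I*sqrt(913685)/41)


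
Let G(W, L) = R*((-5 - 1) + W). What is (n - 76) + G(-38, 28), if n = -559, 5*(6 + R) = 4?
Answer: -2031/5 ≈ -406.20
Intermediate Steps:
R = -26/5 (R = -6 + (1/5)*4 = -6 + 4/5 = -26/5 ≈ -5.2000)
G(W, L) = 156/5 - 26*W/5 (G(W, L) = -26*((-5 - 1) + W)/5 = -26*(-6 + W)/5 = 156/5 - 26*W/5)
(n - 76) + G(-38, 28) = (-559 - 76) + (156/5 - 26/5*(-38)) = -635 + (156/5 + 988/5) = -635 + 1144/5 = -2031/5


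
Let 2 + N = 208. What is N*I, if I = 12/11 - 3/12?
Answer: 3811/22 ≈ 173.23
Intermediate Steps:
N = 206 (N = -2 + 208 = 206)
I = 37/44 (I = 12*(1/11) - 3*1/12 = 12/11 - 1/4 = 37/44 ≈ 0.84091)
N*I = 206*(37/44) = 3811/22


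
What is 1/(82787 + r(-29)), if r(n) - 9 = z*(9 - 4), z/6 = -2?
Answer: 1/82736 ≈ 1.2087e-5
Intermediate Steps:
z = -12 (z = 6*(-2) = -12)
r(n) = -51 (r(n) = 9 - 12*(9 - 4) = 9 - 12*5 = 9 - 60 = -51)
1/(82787 + r(-29)) = 1/(82787 - 51) = 1/82736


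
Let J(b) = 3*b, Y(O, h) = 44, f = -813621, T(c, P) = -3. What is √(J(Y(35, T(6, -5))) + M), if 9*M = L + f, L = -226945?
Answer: I*√1039378/3 ≈ 339.83*I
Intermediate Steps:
M = -1040566/9 (M = (-226945 - 813621)/9 = (⅑)*(-1040566) = -1040566/9 ≈ -1.1562e+5)
√(J(Y(35, T(6, -5))) + M) = √(3*44 - 1040566/9) = √(132 - 1040566/9) = √(-1039378/9) = I*√1039378/3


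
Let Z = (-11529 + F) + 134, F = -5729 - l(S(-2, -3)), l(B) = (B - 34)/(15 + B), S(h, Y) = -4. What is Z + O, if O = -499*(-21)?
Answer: -73057/11 ≈ -6641.5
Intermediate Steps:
l(B) = (-34 + B)/(15 + B)
F = -62981/11 (F = -5729 - (-34 - 4)/(15 - 4) = -5729 - (-38)/11 = -5729 - 1*(-38/11) = -5729 + 38/11 = -62981/11 ≈ -5725.5)
O = 10479
Z = -188326/11 (Z = (-11529 - 62981/11) + 134 = -189800/11 + 134 = -188326/11 ≈ -17121.)
Z + O = -188326/11 + 10479 = -73057/11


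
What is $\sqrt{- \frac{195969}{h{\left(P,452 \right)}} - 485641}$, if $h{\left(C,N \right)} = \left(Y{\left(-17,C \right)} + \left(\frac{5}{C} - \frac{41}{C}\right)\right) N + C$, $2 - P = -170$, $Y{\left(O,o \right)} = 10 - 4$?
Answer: $\frac{i \sqrt{1746928909019206}}{59972} \approx 696.93 i$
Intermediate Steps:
$Y{\left(O,o \right)} = 6$
$P = 172$ ($P = 2 - -170 = 2 + 170 = 172$)
$h{\left(C,N \right)} = C + N \left(6 - \frac{36}{C}\right)$ ($h{\left(C,N \right)} = \left(6 + \left(\frac{5}{C} - \frac{41}{C}\right)\right) N + C = \left(6 - \frac{36}{C}\right) N + C = N \left(6 - \frac{36}{C}\right) + C = C + N \left(6 - \frac{36}{C}\right)$)
$\sqrt{- \frac{195969}{h{\left(P,452 \right)}} - 485641} = \sqrt{- \frac{195969}{172 + 6 \cdot 452 - \frac{16272}{172}} - 485641} = \sqrt{- \frac{195969}{172 + 2712 - 16272 \cdot \frac{1}{172}} - 485641} = \sqrt{- \frac{195969}{172 + 2712 - \frac{4068}{43}} - 485641} = \sqrt{- \frac{195969}{\frac{119944}{43}} - 485641} = \sqrt{\left(-195969\right) \frac{43}{119944} - 485641} = \sqrt{- \frac{8426667}{119944} - 485641} = \sqrt{- \frac{58258150771}{119944}} = \frac{i \sqrt{1746928909019206}}{59972}$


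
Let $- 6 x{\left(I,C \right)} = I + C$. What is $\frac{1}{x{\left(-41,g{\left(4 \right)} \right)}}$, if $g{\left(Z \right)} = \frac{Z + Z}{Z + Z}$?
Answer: $\frac{3}{20} \approx 0.15$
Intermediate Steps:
$g{\left(Z \right)} = 1$ ($g{\left(Z \right)} = \frac{2 Z}{2 Z} = 2 Z \frac{1}{2 Z} = 1$)
$x{\left(I,C \right)} = - \frac{C}{6} - \frac{I}{6}$ ($x{\left(I,C \right)} = - \frac{I + C}{6} = - \frac{C + I}{6} = - \frac{C}{6} - \frac{I}{6}$)
$\frac{1}{x{\left(-41,g{\left(4 \right)} \right)}} = \frac{1}{\left(- \frac{1}{6}\right) 1 - - \frac{41}{6}} = \frac{1}{- \frac{1}{6} + \frac{41}{6}} = \frac{1}{\frac{20}{3}} = \frac{3}{20}$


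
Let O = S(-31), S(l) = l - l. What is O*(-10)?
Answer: 0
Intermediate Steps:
S(l) = 0
O = 0
O*(-10) = 0*(-10) = 0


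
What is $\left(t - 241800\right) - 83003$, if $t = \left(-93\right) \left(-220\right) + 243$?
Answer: $-304100$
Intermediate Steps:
$t = 20703$ ($t = 20460 + 243 = 20703$)
$\left(t - 241800\right) - 83003 = \left(20703 - 241800\right) - 83003 = -221097 - 83003 = -304100$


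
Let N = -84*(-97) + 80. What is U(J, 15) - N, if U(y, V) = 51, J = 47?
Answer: -8177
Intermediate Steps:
N = 8228 (N = 8148 + 80 = 8228)
U(J, 15) - N = 51 - 1*8228 = 51 - 8228 = -8177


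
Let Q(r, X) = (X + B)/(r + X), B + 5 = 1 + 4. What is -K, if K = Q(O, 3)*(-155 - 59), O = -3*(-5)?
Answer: 107/3 ≈ 35.667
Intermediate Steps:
B = 0 (B = -5 + (1 + 4) = -5 + 5 = 0)
O = 15
Q(r, X) = X/(X + r) (Q(r, X) = (X + 0)/(r + X) = X/(X + r))
K = -107/3 (K = (3/(3 + 15))*(-155 - 59) = (3/18)*(-214) = (3*(1/18))*(-214) = (⅙)*(-214) = -107/3 ≈ -35.667)
-K = -1*(-107/3) = 107/3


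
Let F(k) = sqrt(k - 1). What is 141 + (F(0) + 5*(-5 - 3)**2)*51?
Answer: 16461 + 51*I ≈ 16461.0 + 51.0*I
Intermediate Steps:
F(k) = sqrt(-1 + k)
141 + (F(0) + 5*(-5 - 3)**2)*51 = 141 + (sqrt(-1 + 0) + 5*(-5 - 3)**2)*51 = 141 + (sqrt(-1) + 5*(-8)**2)*51 = 141 + (I + 5*64)*51 = 141 + (I + 320)*51 = 141 + (320 + I)*51 = 141 + (16320 + 51*I) = 16461 + 51*I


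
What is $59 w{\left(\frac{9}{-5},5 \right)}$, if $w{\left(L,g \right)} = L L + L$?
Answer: $\frac{2124}{25} \approx 84.96$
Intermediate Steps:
$w{\left(L,g \right)} = L + L^{2}$ ($w{\left(L,g \right)} = L^{2} + L = L + L^{2}$)
$59 w{\left(\frac{9}{-5},5 \right)} = 59 \frac{9}{-5} \left(1 + \frac{9}{-5}\right) = 59 \cdot 9 \left(- \frac{1}{5}\right) \left(1 + 9 \left(- \frac{1}{5}\right)\right) = 59 \left(- \frac{9 \left(1 - \frac{9}{5}\right)}{5}\right) = 59 \left(\left(- \frac{9}{5}\right) \left(- \frac{4}{5}\right)\right) = 59 \cdot \frac{36}{25} = \frac{2124}{25}$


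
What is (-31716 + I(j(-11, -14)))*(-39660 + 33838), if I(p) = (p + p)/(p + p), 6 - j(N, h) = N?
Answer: 184644730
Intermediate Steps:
j(N, h) = 6 - N
I(p) = 1 (I(p) = (2*p)/((2*p)) = (2*p)*(1/(2*p)) = 1)
(-31716 + I(j(-11, -14)))*(-39660 + 33838) = (-31716 + 1)*(-39660 + 33838) = -31715*(-5822) = 184644730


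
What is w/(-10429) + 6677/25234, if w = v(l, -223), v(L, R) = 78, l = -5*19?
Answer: 6151471/23924126 ≈ 0.25712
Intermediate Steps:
l = -95
w = 78
w/(-10429) + 6677/25234 = 78/(-10429) + 6677/25234 = 78*(-1/10429) + 6677*(1/25234) = -78/10429 + 607/2294 = 6151471/23924126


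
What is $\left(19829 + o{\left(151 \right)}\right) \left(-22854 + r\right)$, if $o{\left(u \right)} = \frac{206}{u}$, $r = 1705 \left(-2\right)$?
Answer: $- \frac{78644527640}{151} \approx -5.2082 \cdot 10^{8}$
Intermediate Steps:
$r = -3410$
$\left(19829 + o{\left(151 \right)}\right) \left(-22854 + r\right) = \left(19829 + \frac{206}{151}\right) \left(-22854 - 3410\right) = \left(19829 + 206 \cdot \frac{1}{151}\right) \left(-26264\right) = \left(19829 + \frac{206}{151}\right) \left(-26264\right) = \frac{2994385}{151} \left(-26264\right) = - \frac{78644527640}{151}$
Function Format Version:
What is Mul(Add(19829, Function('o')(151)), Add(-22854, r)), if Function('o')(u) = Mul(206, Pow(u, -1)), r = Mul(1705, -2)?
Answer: Rational(-78644527640, 151) ≈ -5.2082e+8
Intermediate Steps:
r = -3410
Mul(Add(19829, Function('o')(151)), Add(-22854, r)) = Mul(Add(19829, Mul(206, Pow(151, -1))), Add(-22854, -3410)) = Mul(Add(19829, Mul(206, Rational(1, 151))), -26264) = Mul(Add(19829, Rational(206, 151)), -26264) = Mul(Rational(2994385, 151), -26264) = Rational(-78644527640, 151)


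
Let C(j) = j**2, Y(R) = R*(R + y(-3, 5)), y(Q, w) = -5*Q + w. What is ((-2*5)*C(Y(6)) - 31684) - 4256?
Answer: -279300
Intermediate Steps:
y(Q, w) = w - 5*Q
Y(R) = R*(20 + R) (Y(R) = R*(R + (5 - 5*(-3))) = R*(R + (5 + 15)) = R*(R + 20) = R*(20 + R))
((-2*5)*C(Y(6)) - 31684) - 4256 = ((-2*5)*(6*(20 + 6))**2 - 31684) - 4256 = ((-1*10)*(6*26)**2 - 31684) - 4256 = (-10*156**2 - 31684) - 4256 = (-10*24336 - 31684) - 4256 = (-243360 - 31684) - 4256 = -275044 - 4256 = -279300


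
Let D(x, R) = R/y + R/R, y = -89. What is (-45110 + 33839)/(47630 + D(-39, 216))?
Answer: -334373/1412981 ≈ -0.23664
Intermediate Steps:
D(x, R) = 1 - R/89 (D(x, R) = R/(-89) + R/R = R*(-1/89) + 1 = -R/89 + 1 = 1 - R/89)
(-45110 + 33839)/(47630 + D(-39, 216)) = (-45110 + 33839)/(47630 + (1 - 1/89*216)) = -11271/(47630 + (1 - 216/89)) = -11271/(47630 - 127/89) = -11271/4238943/89 = -11271*89/4238943 = -334373/1412981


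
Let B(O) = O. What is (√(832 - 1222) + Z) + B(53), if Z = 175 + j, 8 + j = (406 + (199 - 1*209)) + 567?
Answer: 1183 + I*√390 ≈ 1183.0 + 19.748*I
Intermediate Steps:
j = 955 (j = -8 + ((406 + (199 - 1*209)) + 567) = -8 + ((406 + (199 - 209)) + 567) = -8 + ((406 - 10) + 567) = -8 + (396 + 567) = -8 + 963 = 955)
Z = 1130 (Z = 175 + 955 = 1130)
(√(832 - 1222) + Z) + B(53) = (√(832 - 1222) + 1130) + 53 = (√(-390) + 1130) + 53 = (I*√390 + 1130) + 53 = (1130 + I*√390) + 53 = 1183 + I*√390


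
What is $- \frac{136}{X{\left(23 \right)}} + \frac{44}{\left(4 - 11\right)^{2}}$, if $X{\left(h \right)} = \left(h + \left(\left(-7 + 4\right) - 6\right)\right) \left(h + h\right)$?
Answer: $\frac{774}{1127} \approx 0.68678$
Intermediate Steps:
$X{\left(h \right)} = 2 h \left(-9 + h\right)$ ($X{\left(h \right)} = \left(h - 9\right) 2 h = \left(-9 + h\right) 2 h = 2 h \left(-9 + h\right)$)
$- \frac{136}{X{\left(23 \right)}} + \frac{44}{\left(4 - 11\right)^{2}} = - \frac{136}{2 \cdot 23 \left(-9 + 23\right)} + \frac{44}{\left(4 - 11\right)^{2}} = - \frac{136}{2 \cdot 23 \cdot 14} + \frac{44}{\left(-7\right)^{2}} = - \frac{136}{644} + \frac{44}{49} = \left(-136\right) \frac{1}{644} + 44 \cdot \frac{1}{49} = - \frac{34}{161} + \frac{44}{49} = \frac{774}{1127}$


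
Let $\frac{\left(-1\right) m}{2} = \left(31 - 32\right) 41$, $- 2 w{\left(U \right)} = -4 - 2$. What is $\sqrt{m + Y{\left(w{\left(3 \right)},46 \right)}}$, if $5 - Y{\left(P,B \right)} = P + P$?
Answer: $9$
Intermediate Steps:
$w{\left(U \right)} = 3$ ($w{\left(U \right)} = - \frac{-4 - 2}{2} = \left(- \frac{1}{2}\right) \left(-6\right) = 3$)
$m = 82$ ($m = - 2 \left(31 - 32\right) 41 = - 2 \left(\left(-1\right) 41\right) = \left(-2\right) \left(-41\right) = 82$)
$Y{\left(P,B \right)} = 5 - 2 P$ ($Y{\left(P,B \right)} = 5 - \left(P + P\right) = 5 - 2 P$)
$\sqrt{m + Y{\left(w{\left(3 \right)},46 \right)}} = \sqrt{82 + \left(5 - 6\right)} = \sqrt{82 - 1} = \sqrt{81} = 9$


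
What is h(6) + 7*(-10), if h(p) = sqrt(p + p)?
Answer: -70 + 2*sqrt(3) ≈ -66.536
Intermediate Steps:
h(p) = sqrt(2)*sqrt(p) (h(p) = sqrt(2*p) = sqrt(2)*sqrt(p))
h(6) + 7*(-10) = sqrt(2)*sqrt(6) + 7*(-10) = 2*sqrt(3) - 70 = -70 + 2*sqrt(3)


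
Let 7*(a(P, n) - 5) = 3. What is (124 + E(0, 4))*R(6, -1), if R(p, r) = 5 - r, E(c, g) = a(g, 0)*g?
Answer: 6120/7 ≈ 874.29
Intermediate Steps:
a(P, n) = 38/7 (a(P, n) = 5 + (⅐)*3 = 5 + 3/7 = 38/7)
E(c, g) = 38*g/7
(124 + E(0, 4))*R(6, -1) = (124 + (38/7)*4)*(5 - 1*(-1)) = (124 + 152/7)*(5 + 1) = (1020/7)*6 = 6120/7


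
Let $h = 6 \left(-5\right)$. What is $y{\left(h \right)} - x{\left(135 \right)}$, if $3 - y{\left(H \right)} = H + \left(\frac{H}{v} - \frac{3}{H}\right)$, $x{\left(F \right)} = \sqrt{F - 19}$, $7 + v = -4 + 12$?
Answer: $\frac{629}{10} - 2 \sqrt{29} \approx 52.13$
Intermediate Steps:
$v = 1$ ($v = -7 + \left(-4 + 12\right) = -7 + 8 = 1$)
$h = -30$
$x{\left(F \right)} = \sqrt{-19 + F}$
$y{\left(H \right)} = 3 - 2 H + \frac{3}{H}$ ($y{\left(H \right)} = 3 - \left(H + \left(\frac{H}{1} - \frac{3}{H}\right)\right) = 3 - \left(H + \left(H 1 - \frac{3}{H}\right)\right) = 3 - \left(H + \left(H - \frac{3}{H}\right)\right) = 3 - \left(- \frac{3}{H} + 2 H\right) = 3 - 2 H + \frac{3}{H}$)
$y{\left(h \right)} - x{\left(135 \right)} = \left(3 - -60 + \frac{3}{-30}\right) - \sqrt{-19 + 135} = \left(3 + 60 + 3 \left(- \frac{1}{30}\right)\right) - \sqrt{116} = \left(3 + 60 - \frac{1}{10}\right) - 2 \sqrt{29} = \frac{629}{10} - 2 \sqrt{29}$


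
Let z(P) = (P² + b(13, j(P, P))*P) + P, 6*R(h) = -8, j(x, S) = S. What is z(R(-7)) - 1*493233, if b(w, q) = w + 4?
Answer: -4439297/9 ≈ -4.9326e+5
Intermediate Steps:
b(w, q) = 4 + w
R(h) = -4/3 (R(h) = (⅙)*(-8) = -4/3)
z(P) = P² + 18*P (z(P) = (P² + (4 + 13)*P) + P = (P² + 17*P) + P = P² + 18*P)
z(R(-7)) - 1*493233 = -4*(18 - 4/3)/3 - 1*493233 = -4/3*50/3 - 493233 = -200/9 - 493233 = -4439297/9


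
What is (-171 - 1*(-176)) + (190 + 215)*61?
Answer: 24710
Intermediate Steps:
(-171 - 1*(-176)) + (190 + 215)*61 = (-171 + 176) + 405*61 = 5 + 24705 = 24710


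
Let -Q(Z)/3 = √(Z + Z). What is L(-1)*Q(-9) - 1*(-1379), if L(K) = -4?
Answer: 1379 + 36*I*√2 ≈ 1379.0 + 50.912*I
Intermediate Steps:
Q(Z) = -3*√2*√Z (Q(Z) = -3*√(Z + Z) = -3*√2*√Z)
L(-1)*Q(-9) - 1*(-1379) = -(-12)*√2*√(-9) - 1*(-1379) = -(-12)*√2*3*I + 1379 = -(-36)*I*√2 + 1379 = 36*I*√2 + 1379 = 1379 + 36*I*√2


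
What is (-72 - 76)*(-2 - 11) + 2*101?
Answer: 2126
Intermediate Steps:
(-72 - 76)*(-2 - 11) + 2*101 = -148*(-13) + 202 = 1924 + 202 = 2126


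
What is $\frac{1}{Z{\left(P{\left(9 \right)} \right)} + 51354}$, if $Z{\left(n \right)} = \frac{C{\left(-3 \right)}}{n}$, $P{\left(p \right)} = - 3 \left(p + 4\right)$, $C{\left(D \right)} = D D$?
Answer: $\frac{13}{667599} \approx 1.9473 \cdot 10^{-5}$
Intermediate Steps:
$C{\left(D \right)} = D^{2}$
$P{\left(p \right)} = -12 - 3 p$ ($P{\left(p \right)} = - 3 \left(4 + p\right) = -12 - 3 p$)
$Z{\left(n \right)} = \frac{9}{n}$ ($Z{\left(n \right)} = \frac{\left(-3\right)^{2}}{n} = \frac{9}{n}$)
$\frac{1}{Z{\left(P{\left(9 \right)} \right)} + 51354} = \frac{1}{\frac{9}{-12 - 27} + 51354} = \frac{1}{\frac{9}{-39} + 51354} = \frac{1}{9 \left(- \frac{1}{39}\right) + 51354} = \frac{1}{- \frac{3}{13} + 51354} = \frac{1}{\frac{667599}{13}} = \frac{13}{667599}$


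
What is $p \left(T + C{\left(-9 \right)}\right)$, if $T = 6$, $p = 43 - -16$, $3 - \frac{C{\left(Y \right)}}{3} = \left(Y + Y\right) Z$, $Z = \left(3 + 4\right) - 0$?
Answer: $23187$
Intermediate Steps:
$Z = 7$ ($Z = 7 + 0 = 7$)
$C{\left(Y \right)} = 9 - 42 Y$ ($C{\left(Y \right)} = 9 - 3 \left(Y + Y\right) 7 = 9 - 3 \cdot 2 Y 7 = 9 - 3 \cdot 14 Y = 9 - 42 Y$)
$p = 59$ ($p = 43 + 16 = 59$)
$p \left(T + C{\left(-9 \right)}\right) = 59 \left(6 + \left(9 - -378\right)\right) = 59 \left(6 + \left(9 + 378\right)\right) = 59 \left(6 + 387\right) = 59 \cdot 393 = 23187$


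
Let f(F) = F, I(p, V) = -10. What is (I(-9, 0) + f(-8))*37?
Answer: -666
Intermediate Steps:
(I(-9, 0) + f(-8))*37 = (-10 - 8)*37 = -18*37 = -666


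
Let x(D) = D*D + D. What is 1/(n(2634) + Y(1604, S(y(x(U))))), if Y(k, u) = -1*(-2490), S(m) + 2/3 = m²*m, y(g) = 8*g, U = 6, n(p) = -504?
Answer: 1/1986 ≈ 0.00050353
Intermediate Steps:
x(D) = D + D² (x(D) = D² + D = D + D²)
S(m) = -⅔ + m³ (S(m) = -⅔ + m²*m = -⅔ + m³)
Y(k, u) = 2490
1/(n(2634) + Y(1604, S(y(x(U))))) = 1/(-504 + 2490) = 1/1986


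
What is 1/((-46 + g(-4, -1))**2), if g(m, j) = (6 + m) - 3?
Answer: 1/2209 ≈ 0.00045269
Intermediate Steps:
g(m, j) = 3 + m
1/((-46 + g(-4, -1))**2) = 1/((-46 + (3 - 4))**2) = 1/((-46 - 1)**2) = 1/((-47)**2) = 1/2209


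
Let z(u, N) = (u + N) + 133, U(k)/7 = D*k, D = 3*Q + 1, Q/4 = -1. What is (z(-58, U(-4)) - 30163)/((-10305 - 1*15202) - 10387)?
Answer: 14890/17947 ≈ 0.82967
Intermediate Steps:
Q = -4 (Q = 4*(-1) = -4)
D = -11 (D = 3*(-4) + 1 = -12 + 1 = -11)
U(k) = -77*k (U(k) = 7*(-11*k) = -77*k)
z(u, N) = 133 + N + u (z(u, N) = (N + u) + 133 = 133 + N + u)
(z(-58, U(-4)) - 30163)/((-10305 - 1*15202) - 10387) = ((133 - 77*(-4) - 58) - 30163)/((-10305 - 1*15202) - 10387) = ((133 + 308 - 58) - 30163)/((-10305 - 15202) - 10387) = (383 - 30163)/(-25507 - 10387) = -29780/(-35894) = -29780*(-1/35894) = 14890/17947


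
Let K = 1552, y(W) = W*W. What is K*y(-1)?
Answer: 1552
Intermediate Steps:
y(W) = W²
K*y(-1) = 1552*(-1)² = 1552*1 = 1552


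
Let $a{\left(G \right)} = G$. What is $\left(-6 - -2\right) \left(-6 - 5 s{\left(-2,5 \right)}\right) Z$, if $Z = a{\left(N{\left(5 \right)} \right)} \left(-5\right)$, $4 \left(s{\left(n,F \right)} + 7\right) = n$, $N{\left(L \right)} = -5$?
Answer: $-3150$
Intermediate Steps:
$s{\left(n,F \right)} = -7 + \frac{n}{4}$
$Z = 25$ ($Z = \left(-5\right) \left(-5\right) = 25$)
$\left(-6 - -2\right) \left(-6 - 5 s{\left(-2,5 \right)}\right) Z = \left(-6 - -2\right) \left(-6 - 5 \left(-7 + \frac{1}{4} \left(-2\right)\right)\right) 25 = \left(-6 + 2\right) \left(-6 - 5 \left(-7 - \frac{1}{2}\right)\right) 25 = - 4 \left(-6 - - \frac{75}{2}\right) 25 = - 4 \left(-6 + \frac{75}{2}\right) 25 = \left(-4\right) \frac{63}{2} \cdot 25 = \left(-126\right) 25 = -3150$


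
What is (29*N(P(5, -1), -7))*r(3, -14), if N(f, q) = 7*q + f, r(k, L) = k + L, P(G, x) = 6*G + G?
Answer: 4466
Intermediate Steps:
P(G, x) = 7*G
r(k, L) = L + k
N(f, q) = f + 7*q
(29*N(P(5, -1), -7))*r(3, -14) = (29*(7*5 + 7*(-7)))*(-14 + 3) = (29*(35 - 49))*(-11) = (29*(-14))*(-11) = -406*(-11) = 4466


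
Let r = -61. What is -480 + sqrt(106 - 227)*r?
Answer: -480 - 671*I ≈ -480.0 - 671.0*I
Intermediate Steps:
-480 + sqrt(106 - 227)*r = -480 + sqrt(106 - 227)*(-61) = -480 + sqrt(-121)*(-61) = -480 + (11*I)*(-61) = -480 - 671*I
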